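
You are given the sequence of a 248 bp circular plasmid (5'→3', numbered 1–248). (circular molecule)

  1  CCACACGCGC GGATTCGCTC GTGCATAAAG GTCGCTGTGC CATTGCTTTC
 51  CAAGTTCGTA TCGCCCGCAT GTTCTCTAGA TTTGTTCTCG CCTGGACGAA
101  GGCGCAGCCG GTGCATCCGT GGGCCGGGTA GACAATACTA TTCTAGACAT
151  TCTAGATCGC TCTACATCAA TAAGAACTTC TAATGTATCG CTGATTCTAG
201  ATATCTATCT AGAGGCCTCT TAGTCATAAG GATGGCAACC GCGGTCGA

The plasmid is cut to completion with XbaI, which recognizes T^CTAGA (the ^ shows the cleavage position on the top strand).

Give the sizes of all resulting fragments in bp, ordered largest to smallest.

115, 67, 45, 12, 9 bp

XbaI sites (TCTAGA) start at positions 75, 142, 151, 196, 208.
XbaI cuts after the first base of each site, so after positions 75, 142, 151, 196, 208.
Circular molecule, 5 cuts → 5 fragments:
  76–142 → 67 bp
  143–151 → 9 bp
  152–196 → 45 bp
  197–208 → 12 bp
  209–248 then 1–75 → 40 + 75 = 115 bp
Sorted largest to smallest: 115, 67, 45, 12, 9 bp.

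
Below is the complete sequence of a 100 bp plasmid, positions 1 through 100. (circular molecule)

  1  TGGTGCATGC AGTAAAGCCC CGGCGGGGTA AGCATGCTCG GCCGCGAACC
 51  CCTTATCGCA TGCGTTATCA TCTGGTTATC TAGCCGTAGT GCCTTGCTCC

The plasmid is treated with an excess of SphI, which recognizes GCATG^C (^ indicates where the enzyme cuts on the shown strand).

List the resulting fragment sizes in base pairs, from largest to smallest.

SphI sites (GCATGC) start at positions 5, 32, 58.
SphI cuts after base 5 of each site (before the last base), so after positions 9, 36, 62.
Circular molecule, 3 cuts → 3 fragments:
  10–36 → 27 bp
  37–62 → 26 bp
  63–100 then 1–9 → 38 + 9 = 47 bp
Sorted largest to smallest: 47, 27, 26 bp.

47, 27, 26 bp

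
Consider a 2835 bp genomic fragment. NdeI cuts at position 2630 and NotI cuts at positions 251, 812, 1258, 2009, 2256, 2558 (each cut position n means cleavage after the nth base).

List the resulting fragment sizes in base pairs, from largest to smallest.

Combined cut positions (sorted): 251, 812, 1258, 2009, 2256, 2558, 2630.
Linear molecule, 7 cuts → 8 fragments:
  251 − 0 = 251 bp
  812 − 251 = 561 bp
  1258 − 812 = 446 bp
  2009 − 1258 = 751 bp
  2256 − 2009 = 247 bp
  2558 − 2256 = 302 bp
  2630 − 2558 = 72 bp
  2835 − 2630 = 205 bp
Sorted largest to smallest: 751, 561, 446, 302, 251, 247, 205, 72 bp.

751, 561, 446, 302, 251, 247, 205, 72 bp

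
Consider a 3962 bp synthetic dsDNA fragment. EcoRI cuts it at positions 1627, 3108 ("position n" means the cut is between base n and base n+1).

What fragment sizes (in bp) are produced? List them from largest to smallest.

1627, 1481, 854 bp

Linear molecule, 2 cuts → 3 fragments:
  1627 − 0 = 1627 bp
  3108 − 1627 = 1481 bp
  3962 − 3108 = 854 bp
Sorted largest to smallest: 1627, 1481, 854 bp.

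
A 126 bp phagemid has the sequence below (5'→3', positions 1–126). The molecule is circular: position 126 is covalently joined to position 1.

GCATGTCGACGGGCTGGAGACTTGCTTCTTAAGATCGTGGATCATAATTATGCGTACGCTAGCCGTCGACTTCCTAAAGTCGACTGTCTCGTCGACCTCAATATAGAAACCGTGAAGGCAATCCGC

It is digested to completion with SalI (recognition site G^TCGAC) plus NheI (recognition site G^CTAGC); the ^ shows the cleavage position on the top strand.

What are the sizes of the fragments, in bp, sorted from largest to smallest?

SalI sites (GTCGAC) start at positions 5, 65, 79, 91.
SalI cuts after the first base of each site, so after positions 5, 65, 79, 91.
The NheI site (GCTAGC) starts at position 58.
NheI cuts after the first base of each site, so after position 58.
Combined cut positions: 5, 58, 65, 79, 91.
Circular molecule, 5 cuts → 5 fragments:
  6–58 → 53 bp
  59–65 → 7 bp
  66–79 → 14 bp
  80–91 → 12 bp
  92–126 then 1–5 → 35 + 5 = 40 bp
Sorted largest to smallest: 53, 40, 14, 12, 7 bp.

53, 40, 14, 12, 7 bp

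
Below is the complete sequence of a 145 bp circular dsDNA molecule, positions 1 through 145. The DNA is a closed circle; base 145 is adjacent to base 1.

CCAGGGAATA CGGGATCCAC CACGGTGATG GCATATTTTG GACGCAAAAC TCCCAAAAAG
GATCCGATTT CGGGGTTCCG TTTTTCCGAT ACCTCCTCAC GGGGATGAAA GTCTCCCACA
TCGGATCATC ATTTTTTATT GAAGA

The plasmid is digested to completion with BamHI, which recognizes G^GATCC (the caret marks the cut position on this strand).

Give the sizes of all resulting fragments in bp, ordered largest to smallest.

BamHI sites (GGATCC) start at positions 13, 60.
BamHI cuts after the first base of each site, so after positions 13, 60.
Circular molecule, 2 cuts → 2 fragments:
  14–60 → 47 bp
  61–145 then 1–13 → 85 + 13 = 98 bp
Sorted largest to smallest: 98, 47 bp.

98, 47 bp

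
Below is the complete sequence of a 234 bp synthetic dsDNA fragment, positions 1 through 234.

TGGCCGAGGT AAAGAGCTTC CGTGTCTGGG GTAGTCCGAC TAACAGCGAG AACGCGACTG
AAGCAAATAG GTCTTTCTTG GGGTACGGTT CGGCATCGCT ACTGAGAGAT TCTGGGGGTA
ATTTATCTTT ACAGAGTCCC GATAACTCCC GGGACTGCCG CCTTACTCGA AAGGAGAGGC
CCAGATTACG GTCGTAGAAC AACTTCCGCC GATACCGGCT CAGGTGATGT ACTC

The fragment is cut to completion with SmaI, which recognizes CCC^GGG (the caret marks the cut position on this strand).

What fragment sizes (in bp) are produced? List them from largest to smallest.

150, 84 bp

The SmaI site (CCCGGG) starts at position 148.
SmaI cuts after base 3 of each site, so after position 150.
Linear molecule, 1 cut → 2 fragments:
  1–150 → 150 bp
  151–234 → 84 bp
Sorted largest to smallest: 150, 84 bp.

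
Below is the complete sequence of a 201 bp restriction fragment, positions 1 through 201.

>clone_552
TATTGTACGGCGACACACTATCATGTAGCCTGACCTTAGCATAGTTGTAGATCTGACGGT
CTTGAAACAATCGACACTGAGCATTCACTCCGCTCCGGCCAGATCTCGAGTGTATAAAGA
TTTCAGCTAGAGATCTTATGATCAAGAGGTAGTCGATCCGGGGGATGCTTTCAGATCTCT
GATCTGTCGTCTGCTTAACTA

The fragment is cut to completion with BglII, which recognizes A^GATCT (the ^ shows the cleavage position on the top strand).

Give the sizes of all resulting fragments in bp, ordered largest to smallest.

52, 49, 42, 30, 28 bp

BglII sites (AGATCT) start at positions 49, 101, 131, 173.
BglII cuts after the first base of each site, so after positions 49, 101, 131, 173.
Linear molecule, 4 cuts → 5 fragments:
  1–49 → 49 bp
  50–101 → 52 bp
  102–131 → 30 bp
  132–173 → 42 bp
  174–201 → 28 bp
Sorted largest to smallest: 52, 49, 42, 30, 28 bp.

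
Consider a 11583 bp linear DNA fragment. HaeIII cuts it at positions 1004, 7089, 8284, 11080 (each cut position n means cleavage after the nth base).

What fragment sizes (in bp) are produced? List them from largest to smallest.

Linear molecule, 4 cuts → 5 fragments:
  1004 − 0 = 1004 bp
  7089 − 1004 = 6085 bp
  8284 − 7089 = 1195 bp
  11080 − 8284 = 2796 bp
  11583 − 11080 = 503 bp
Sorted largest to smallest: 6085, 2796, 1195, 1004, 503 bp.

6085, 2796, 1195, 1004, 503 bp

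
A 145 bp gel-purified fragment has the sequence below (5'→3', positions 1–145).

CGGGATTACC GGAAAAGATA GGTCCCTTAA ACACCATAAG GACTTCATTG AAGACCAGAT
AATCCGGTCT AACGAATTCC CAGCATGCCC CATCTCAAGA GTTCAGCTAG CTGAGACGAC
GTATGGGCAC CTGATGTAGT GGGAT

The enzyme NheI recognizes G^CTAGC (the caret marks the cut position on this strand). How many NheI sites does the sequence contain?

GCTAGC occurs starting at position 106.
NheI cuts at 1 site.

1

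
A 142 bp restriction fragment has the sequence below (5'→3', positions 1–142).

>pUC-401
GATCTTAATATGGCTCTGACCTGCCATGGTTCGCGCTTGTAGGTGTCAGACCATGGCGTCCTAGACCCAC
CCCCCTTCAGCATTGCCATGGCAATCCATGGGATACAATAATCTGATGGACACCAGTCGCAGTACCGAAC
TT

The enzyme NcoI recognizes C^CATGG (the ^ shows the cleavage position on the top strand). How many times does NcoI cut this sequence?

CCATGG occurs starting at positions 24, 51, 86, 96.
NcoI cuts at 4 sites.

4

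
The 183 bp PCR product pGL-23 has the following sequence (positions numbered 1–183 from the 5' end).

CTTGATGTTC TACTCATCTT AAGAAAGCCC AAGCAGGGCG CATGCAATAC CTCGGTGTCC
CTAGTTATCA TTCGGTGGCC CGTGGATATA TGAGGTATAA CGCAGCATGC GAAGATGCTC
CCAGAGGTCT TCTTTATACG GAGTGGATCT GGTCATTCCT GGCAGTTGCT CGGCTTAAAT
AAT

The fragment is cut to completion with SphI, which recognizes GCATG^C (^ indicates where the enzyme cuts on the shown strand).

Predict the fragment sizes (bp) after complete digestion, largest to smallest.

74, 65, 44 bp

SphI sites (GCATGC) start at positions 40, 105.
SphI cuts after base 5 of each site (before the last base), so after positions 44, 109.
Linear molecule, 2 cuts → 3 fragments:
  1–44 → 44 bp
  45–109 → 65 bp
  110–183 → 74 bp
Sorted largest to smallest: 74, 65, 44 bp.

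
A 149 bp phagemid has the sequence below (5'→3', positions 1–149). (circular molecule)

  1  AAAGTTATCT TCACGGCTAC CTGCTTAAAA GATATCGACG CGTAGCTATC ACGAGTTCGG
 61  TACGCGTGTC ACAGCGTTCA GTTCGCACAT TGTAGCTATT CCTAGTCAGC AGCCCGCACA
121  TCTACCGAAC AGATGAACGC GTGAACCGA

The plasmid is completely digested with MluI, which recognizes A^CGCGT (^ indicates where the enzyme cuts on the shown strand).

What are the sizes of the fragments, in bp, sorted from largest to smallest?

MluI sites (ACGCGT) start at positions 38, 62, 137.
MluI cuts after the first base of each site, so after positions 38, 62, 137.
Circular molecule, 3 cuts → 3 fragments:
  39–62 → 24 bp
  63–137 → 75 bp
  138–149 then 1–38 → 12 + 38 = 50 bp
Sorted largest to smallest: 75, 50, 24 bp.

75, 50, 24 bp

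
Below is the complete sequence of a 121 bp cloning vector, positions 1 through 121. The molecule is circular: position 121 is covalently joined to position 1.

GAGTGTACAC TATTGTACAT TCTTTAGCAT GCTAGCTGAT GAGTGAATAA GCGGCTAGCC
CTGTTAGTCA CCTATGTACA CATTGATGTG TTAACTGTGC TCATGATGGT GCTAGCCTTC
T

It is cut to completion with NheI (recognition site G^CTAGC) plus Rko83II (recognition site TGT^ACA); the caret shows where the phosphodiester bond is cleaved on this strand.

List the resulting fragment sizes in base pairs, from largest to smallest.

NheI sites (GCTAGC) start at positions 31, 54, 111.
NheI cuts after the first base of each site, so after positions 31, 54, 111.
Rko83II sites (TGTACA) start at positions 4, 14, 75.
Rko83II cuts after base 3 of each site, so after positions 6, 16, 77.
Combined cut positions: 6, 16, 31, 54, 77, 111.
Circular molecule, 6 cuts → 6 fragments:
  7–16 → 10 bp
  17–31 → 15 bp
  32–54 → 23 bp
  55–77 → 23 bp
  78–111 → 34 bp
  112–121 then 1–6 → 10 + 6 = 16 bp
Sorted largest to smallest: 34, 23, 23, 16, 15, 10 bp.

34, 23, 23, 16, 15, 10 bp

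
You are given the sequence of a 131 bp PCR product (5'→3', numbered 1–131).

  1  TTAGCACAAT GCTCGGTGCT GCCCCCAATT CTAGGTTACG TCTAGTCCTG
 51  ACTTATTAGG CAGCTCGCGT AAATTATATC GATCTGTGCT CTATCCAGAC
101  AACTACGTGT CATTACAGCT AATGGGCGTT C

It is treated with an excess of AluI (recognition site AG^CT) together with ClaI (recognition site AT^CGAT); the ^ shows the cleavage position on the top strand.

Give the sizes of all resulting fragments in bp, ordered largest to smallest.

63, 39, 16, 13 bp

AluI sites (AGCT) start at positions 62, 117.
AluI cuts after base 2 of each site, so after positions 63, 118.
The ClaI site (ATCGAT) starts at position 78.
ClaI cuts after base 2 of each site, so after position 79.
Combined cut positions: 63, 79, 118.
Linear molecule, 3 cuts → 4 fragments:
  1–63 → 63 bp
  64–79 → 16 bp
  80–118 → 39 bp
  119–131 → 13 bp
Sorted largest to smallest: 63, 39, 16, 13 bp.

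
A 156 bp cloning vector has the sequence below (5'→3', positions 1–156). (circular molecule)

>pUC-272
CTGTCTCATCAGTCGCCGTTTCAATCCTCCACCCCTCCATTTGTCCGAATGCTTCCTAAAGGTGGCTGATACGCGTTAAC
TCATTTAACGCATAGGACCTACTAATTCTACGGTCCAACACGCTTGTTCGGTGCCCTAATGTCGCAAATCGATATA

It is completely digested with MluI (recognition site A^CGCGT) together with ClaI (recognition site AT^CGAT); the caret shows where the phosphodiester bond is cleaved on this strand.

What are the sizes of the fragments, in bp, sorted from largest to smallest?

The MluI site (ACGCGT) starts at position 71.
MluI cuts after the first base of each site, so after position 71.
The ClaI site (ATCGAT) starts at position 148.
ClaI cuts after base 2 of each site, so after position 149.
Combined cut positions: 71, 149.
Circular molecule, 2 cuts → 2 fragments:
  72–149 → 78 bp
  150–156 then 1–71 → 7 + 71 = 78 bp
Sorted largest to smallest: 78, 78 bp.

78, 78 bp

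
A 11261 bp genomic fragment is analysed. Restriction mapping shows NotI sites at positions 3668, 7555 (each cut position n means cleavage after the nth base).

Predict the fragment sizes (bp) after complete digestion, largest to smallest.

3887, 3706, 3668 bp

Linear molecule, 2 cuts → 3 fragments:
  3668 − 0 = 3668 bp
  7555 − 3668 = 3887 bp
  11261 − 7555 = 3706 bp
Sorted largest to smallest: 3887, 3706, 3668 bp.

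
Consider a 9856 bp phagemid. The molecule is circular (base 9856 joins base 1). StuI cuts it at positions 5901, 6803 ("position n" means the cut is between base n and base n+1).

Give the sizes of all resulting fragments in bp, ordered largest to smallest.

Circular molecule, 2 cuts → 2 fragments:
  6803 − 5901 = 902 bp
  wrap: 9856 − 6803 + 5901 = 8954 bp
Sorted largest to smallest: 8954, 902 bp.

8954, 902 bp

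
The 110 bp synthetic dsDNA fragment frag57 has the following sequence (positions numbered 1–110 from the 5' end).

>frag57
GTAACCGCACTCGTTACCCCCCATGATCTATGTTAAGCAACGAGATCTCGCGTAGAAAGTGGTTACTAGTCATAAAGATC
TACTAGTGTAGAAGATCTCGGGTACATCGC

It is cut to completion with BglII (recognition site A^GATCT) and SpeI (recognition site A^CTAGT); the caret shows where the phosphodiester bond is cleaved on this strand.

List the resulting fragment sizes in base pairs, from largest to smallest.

BglII sites (AGATCT) start at positions 43, 76, 93.
BglII cuts after the first base of each site, so after positions 43, 76, 93.
SpeI sites (ACTAGT) start at positions 65, 82.
SpeI cuts after the first base of each site, so after positions 65, 82.
Combined cut positions: 43, 65, 76, 82, 93.
Linear molecule, 5 cuts → 6 fragments:
  1–43 → 43 bp
  44–65 → 22 bp
  66–76 → 11 bp
  77–82 → 6 bp
  83–93 → 11 bp
  94–110 → 17 bp
Sorted largest to smallest: 43, 22, 17, 11, 11, 6 bp.

43, 22, 17, 11, 11, 6 bp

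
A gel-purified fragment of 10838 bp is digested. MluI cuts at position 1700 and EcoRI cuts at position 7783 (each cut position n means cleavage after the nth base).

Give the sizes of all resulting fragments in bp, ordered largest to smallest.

6083, 3055, 1700 bp

Combined cut positions (sorted): 1700, 7783.
Linear molecule, 2 cuts → 3 fragments:
  1700 − 0 = 1700 bp
  7783 − 1700 = 6083 bp
  10838 − 7783 = 3055 bp
Sorted largest to smallest: 6083, 3055, 1700 bp.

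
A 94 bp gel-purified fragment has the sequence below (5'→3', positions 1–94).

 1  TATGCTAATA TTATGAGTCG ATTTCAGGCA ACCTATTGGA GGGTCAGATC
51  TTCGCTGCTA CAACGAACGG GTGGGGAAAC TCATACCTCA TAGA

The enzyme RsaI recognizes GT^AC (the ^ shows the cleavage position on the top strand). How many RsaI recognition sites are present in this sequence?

0

No occurrence of GTAC is present in the sequence.
RsaI does not cut: 0 sites.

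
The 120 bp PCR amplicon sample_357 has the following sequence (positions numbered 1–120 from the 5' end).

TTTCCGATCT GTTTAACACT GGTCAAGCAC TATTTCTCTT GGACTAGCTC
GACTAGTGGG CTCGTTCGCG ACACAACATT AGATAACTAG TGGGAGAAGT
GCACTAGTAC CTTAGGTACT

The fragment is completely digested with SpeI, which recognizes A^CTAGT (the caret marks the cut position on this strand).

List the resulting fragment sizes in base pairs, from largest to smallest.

SpeI sites (ACTAGT) start at positions 52, 86, 103.
SpeI cuts after the first base of each site, so after positions 52, 86, 103.
Linear molecule, 3 cuts → 4 fragments:
  1–52 → 52 bp
  53–86 → 34 bp
  87–103 → 17 bp
  104–120 → 17 bp
Sorted largest to smallest: 52, 34, 17, 17 bp.

52, 34, 17, 17 bp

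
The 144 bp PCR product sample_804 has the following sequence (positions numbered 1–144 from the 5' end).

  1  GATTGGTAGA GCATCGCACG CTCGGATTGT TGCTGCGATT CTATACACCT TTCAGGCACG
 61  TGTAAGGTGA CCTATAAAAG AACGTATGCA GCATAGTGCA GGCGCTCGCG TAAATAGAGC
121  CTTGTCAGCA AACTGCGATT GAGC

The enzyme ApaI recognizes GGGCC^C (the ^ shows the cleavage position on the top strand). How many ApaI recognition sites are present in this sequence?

No occurrence of GGGCCC is present in the sequence.
ApaI does not cut: 0 sites.

0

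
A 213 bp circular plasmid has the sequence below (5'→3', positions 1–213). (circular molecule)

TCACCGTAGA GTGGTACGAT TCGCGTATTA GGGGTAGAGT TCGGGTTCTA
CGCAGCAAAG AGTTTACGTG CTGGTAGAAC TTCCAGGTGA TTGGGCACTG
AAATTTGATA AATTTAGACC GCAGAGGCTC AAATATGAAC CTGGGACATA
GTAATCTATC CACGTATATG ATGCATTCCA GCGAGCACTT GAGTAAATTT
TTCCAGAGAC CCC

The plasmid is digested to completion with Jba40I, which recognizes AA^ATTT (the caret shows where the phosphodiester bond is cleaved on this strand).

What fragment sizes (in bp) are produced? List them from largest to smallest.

Jba40I sites (AAATTT) start at positions 101, 110, 195.
Jba40I cuts after base 2 of each site, so after positions 102, 111, 196.
Circular molecule, 3 cuts → 3 fragments:
  103–111 → 9 bp
  112–196 → 85 bp
  197–213 then 1–102 → 17 + 102 = 119 bp
Sorted largest to smallest: 119, 85, 9 bp.

119, 85, 9 bp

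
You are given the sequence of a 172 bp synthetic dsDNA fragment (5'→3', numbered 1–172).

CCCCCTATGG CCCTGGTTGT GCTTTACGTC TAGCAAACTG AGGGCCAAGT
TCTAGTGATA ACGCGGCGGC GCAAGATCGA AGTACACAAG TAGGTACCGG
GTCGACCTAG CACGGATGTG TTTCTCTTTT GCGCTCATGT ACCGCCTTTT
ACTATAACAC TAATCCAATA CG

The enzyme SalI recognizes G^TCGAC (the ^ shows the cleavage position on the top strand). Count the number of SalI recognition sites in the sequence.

GTCGAC occurs starting at position 101.
SalI cuts at 1 site.

1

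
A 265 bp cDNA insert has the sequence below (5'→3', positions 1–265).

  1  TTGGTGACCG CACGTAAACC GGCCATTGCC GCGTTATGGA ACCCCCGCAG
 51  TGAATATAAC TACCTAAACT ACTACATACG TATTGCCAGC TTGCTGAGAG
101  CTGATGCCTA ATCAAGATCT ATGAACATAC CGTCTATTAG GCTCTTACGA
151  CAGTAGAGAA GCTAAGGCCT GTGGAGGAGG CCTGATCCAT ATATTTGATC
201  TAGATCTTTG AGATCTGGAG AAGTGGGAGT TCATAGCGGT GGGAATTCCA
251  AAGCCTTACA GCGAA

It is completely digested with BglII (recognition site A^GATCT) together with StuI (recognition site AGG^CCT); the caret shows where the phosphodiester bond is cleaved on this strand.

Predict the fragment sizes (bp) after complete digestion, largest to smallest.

115, 54, 52, 22, 13, 9 bp

BglII sites (AGATCT) start at positions 115, 202, 211.
BglII cuts after the first base of each site, so after positions 115, 202, 211.
StuI sites (AGGCCT) start at positions 165, 178.
StuI cuts after base 3 of each site, so after positions 167, 180.
Combined cut positions: 115, 167, 180, 202, 211.
Linear molecule, 5 cuts → 6 fragments:
  1–115 → 115 bp
  116–167 → 52 bp
  168–180 → 13 bp
  181–202 → 22 bp
  203–211 → 9 bp
  212–265 → 54 bp
Sorted largest to smallest: 115, 54, 52, 22, 13, 9 bp.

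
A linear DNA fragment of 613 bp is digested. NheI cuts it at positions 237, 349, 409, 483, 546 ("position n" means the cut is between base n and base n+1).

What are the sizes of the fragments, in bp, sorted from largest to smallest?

237, 112, 74, 67, 63, 60 bp

Linear molecule, 5 cuts → 6 fragments:
  237 − 0 = 237 bp
  349 − 237 = 112 bp
  409 − 349 = 60 bp
  483 − 409 = 74 bp
  546 − 483 = 63 bp
  613 − 546 = 67 bp
Sorted largest to smallest: 237, 112, 74, 67, 63, 60 bp.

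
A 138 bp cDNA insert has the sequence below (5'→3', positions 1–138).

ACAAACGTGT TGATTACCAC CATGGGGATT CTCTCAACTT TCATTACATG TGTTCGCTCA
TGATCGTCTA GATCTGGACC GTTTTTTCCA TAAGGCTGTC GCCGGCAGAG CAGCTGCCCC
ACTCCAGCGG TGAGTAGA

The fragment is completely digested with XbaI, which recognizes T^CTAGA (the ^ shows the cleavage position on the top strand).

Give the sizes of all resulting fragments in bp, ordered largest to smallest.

71, 67 bp

The XbaI site (TCTAGA) starts at position 67.
XbaI cuts after the first base of each site, so after position 67.
Linear molecule, 1 cut → 2 fragments:
  1–67 → 67 bp
  68–138 → 71 bp
Sorted largest to smallest: 71, 67 bp.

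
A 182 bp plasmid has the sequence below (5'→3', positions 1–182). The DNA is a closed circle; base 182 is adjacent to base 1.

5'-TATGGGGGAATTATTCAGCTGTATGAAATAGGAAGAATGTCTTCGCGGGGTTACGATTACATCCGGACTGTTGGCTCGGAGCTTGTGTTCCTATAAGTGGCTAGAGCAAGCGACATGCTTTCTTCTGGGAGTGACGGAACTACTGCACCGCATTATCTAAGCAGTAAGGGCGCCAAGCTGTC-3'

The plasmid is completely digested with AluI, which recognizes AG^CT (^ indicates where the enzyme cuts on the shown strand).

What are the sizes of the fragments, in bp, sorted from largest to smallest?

AluI sites (AGCT) start at positions 17, 80, 176.
AluI cuts after base 2 of each site, so after positions 18, 81, 177.
Circular molecule, 3 cuts → 3 fragments:
  19–81 → 63 bp
  82–177 → 96 bp
  178–182 then 1–18 → 5 + 18 = 23 bp
Sorted largest to smallest: 96, 63, 23 bp.

96, 63, 23 bp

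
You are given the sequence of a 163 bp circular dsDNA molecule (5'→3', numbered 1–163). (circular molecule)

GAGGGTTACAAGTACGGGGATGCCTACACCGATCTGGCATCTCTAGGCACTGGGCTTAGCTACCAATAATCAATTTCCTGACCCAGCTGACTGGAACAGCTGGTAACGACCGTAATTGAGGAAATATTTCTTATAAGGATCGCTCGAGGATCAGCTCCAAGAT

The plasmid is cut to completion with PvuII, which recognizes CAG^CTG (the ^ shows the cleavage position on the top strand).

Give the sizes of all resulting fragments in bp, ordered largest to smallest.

150, 13 bp

PvuII sites (CAGCTG) start at positions 84, 97.
PvuII cuts after base 3 of each site, so after positions 86, 99.
Circular molecule, 2 cuts → 2 fragments:
  87–99 → 13 bp
  100–163 then 1–86 → 64 + 86 = 150 bp
Sorted largest to smallest: 150, 13 bp.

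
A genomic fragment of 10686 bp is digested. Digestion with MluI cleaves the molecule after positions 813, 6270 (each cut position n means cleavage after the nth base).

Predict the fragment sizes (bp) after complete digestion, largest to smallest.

5457, 4416, 813 bp

Linear molecule, 2 cuts → 3 fragments:
  813 − 0 = 813 bp
  6270 − 813 = 5457 bp
  10686 − 6270 = 4416 bp
Sorted largest to smallest: 5457, 4416, 813 bp.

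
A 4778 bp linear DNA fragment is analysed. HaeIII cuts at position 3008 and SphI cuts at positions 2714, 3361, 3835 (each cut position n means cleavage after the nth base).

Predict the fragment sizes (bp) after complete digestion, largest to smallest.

Combined cut positions (sorted): 2714, 3008, 3361, 3835.
Linear molecule, 4 cuts → 5 fragments:
  2714 − 0 = 2714 bp
  3008 − 2714 = 294 bp
  3361 − 3008 = 353 bp
  3835 − 3361 = 474 bp
  4778 − 3835 = 943 bp
Sorted largest to smallest: 2714, 943, 474, 353, 294 bp.

2714, 943, 474, 353, 294 bp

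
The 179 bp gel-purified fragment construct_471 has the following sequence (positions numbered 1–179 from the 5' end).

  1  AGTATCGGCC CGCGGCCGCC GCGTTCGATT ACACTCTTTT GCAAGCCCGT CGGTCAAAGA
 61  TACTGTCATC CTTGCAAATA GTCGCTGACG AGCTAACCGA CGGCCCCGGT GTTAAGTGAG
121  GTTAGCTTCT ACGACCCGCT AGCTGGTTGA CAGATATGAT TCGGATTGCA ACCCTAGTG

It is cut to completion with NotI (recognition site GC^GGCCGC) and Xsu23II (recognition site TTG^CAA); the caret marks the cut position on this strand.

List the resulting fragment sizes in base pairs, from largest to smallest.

The NotI site (GCGGCCGC) starts at position 12.
NotI cuts after base 2 of each site, so after position 13.
Xsu23II sites (TTGCAA) start at positions 39, 72, 166.
Xsu23II cuts after base 3 of each site, so after positions 41, 74, 168.
Combined cut positions: 13, 41, 74, 168.
Linear molecule, 4 cuts → 5 fragments:
  1–13 → 13 bp
  14–41 → 28 bp
  42–74 → 33 bp
  75–168 → 94 bp
  169–179 → 11 bp
Sorted largest to smallest: 94, 33, 28, 13, 11 bp.

94, 33, 28, 13, 11 bp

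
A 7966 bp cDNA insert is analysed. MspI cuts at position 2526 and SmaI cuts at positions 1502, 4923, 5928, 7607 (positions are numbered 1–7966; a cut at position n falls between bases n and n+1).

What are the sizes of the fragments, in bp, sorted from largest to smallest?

2397, 1679, 1502, 1024, 1005, 359 bp

Combined cut positions (sorted): 1502, 2526, 4923, 5928, 7607.
Linear molecule, 5 cuts → 6 fragments:
  1502 − 0 = 1502 bp
  2526 − 1502 = 1024 bp
  4923 − 2526 = 2397 bp
  5928 − 4923 = 1005 bp
  7607 − 5928 = 1679 bp
  7966 − 7607 = 359 bp
Sorted largest to smallest: 2397, 1679, 1502, 1024, 1005, 359 bp.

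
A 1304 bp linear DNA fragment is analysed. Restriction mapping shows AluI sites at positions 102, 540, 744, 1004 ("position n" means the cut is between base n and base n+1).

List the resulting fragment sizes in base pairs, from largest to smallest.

Linear molecule, 4 cuts → 5 fragments:
  102 − 0 = 102 bp
  540 − 102 = 438 bp
  744 − 540 = 204 bp
  1004 − 744 = 260 bp
  1304 − 1004 = 300 bp
Sorted largest to smallest: 438, 300, 260, 204, 102 bp.

438, 300, 260, 204, 102 bp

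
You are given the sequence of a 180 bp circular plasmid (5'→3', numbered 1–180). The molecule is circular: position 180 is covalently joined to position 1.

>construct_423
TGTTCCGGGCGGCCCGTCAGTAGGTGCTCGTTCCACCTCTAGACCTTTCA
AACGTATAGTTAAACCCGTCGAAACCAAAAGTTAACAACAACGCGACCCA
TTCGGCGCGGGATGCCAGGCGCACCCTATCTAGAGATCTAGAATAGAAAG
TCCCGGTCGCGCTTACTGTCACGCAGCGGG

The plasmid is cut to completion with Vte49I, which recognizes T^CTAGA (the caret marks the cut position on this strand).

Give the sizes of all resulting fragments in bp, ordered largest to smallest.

Vte49I sites (TCTAGA) start at positions 38, 129, 137.
Vte49I cuts after the first base of each site, so after positions 38, 129, 137.
Circular molecule, 3 cuts → 3 fragments:
  39–129 → 91 bp
  130–137 → 8 bp
  138–180 then 1–38 → 43 + 38 = 81 bp
Sorted largest to smallest: 91, 81, 8 bp.

91, 81, 8 bp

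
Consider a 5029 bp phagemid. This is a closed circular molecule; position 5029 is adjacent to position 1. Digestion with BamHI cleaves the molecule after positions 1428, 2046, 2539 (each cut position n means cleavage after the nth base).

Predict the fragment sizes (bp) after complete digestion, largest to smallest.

Circular molecule, 3 cuts → 3 fragments:
  2046 − 1428 = 618 bp
  2539 − 2046 = 493 bp
  wrap: 5029 − 2539 + 1428 = 3918 bp
Sorted largest to smallest: 3918, 618, 493 bp.

3918, 618, 493 bp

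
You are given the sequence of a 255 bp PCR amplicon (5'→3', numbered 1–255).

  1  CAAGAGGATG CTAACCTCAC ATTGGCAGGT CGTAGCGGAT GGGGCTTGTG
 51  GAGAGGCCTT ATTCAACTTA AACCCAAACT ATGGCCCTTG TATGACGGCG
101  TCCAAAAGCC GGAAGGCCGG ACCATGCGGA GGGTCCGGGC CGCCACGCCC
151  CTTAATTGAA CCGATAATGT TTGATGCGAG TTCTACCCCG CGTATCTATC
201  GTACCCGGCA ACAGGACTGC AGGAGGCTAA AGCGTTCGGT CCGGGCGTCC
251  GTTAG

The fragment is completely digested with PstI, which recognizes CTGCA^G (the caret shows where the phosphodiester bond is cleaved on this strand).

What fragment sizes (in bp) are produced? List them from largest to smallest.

221, 34 bp

The PstI site (CTGCAG) starts at position 217.
PstI cuts after base 5 of each site (before the last base), so after position 221.
Linear molecule, 1 cut → 2 fragments:
  1–221 → 221 bp
  222–255 → 34 bp
Sorted largest to smallest: 221, 34 bp.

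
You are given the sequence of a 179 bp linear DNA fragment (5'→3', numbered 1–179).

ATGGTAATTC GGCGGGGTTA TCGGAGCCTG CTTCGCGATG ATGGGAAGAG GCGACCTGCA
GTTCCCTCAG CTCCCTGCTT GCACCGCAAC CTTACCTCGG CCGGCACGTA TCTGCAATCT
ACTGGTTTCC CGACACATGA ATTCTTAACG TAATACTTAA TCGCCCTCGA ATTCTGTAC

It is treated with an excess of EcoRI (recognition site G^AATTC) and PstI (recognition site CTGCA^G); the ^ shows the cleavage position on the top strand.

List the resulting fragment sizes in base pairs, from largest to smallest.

EcoRI sites (GAATTC) start at positions 139, 169.
EcoRI cuts after the first base of each site, so after positions 139, 169.
The PstI site (CTGCAG) starts at position 56.
PstI cuts after base 5 of each site (before the last base), so after position 60.
Combined cut positions: 60, 139, 169.
Linear molecule, 3 cuts → 4 fragments:
  1–60 → 60 bp
  61–139 → 79 bp
  140–169 → 30 bp
  170–179 → 10 bp
Sorted largest to smallest: 79, 60, 30, 10 bp.

79, 60, 30, 10 bp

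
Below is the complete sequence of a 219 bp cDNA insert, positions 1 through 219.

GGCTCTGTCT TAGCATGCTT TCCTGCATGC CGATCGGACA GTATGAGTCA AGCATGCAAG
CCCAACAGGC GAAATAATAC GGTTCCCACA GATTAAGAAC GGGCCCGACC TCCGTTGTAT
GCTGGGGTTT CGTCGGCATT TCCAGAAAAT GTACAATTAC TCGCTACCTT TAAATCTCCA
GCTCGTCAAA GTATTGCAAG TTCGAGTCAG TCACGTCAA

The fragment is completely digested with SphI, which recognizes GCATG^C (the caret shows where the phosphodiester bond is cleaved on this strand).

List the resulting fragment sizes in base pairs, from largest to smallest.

163, 27, 17, 12 bp

SphI sites (GCATGC) start at positions 13, 25, 52.
SphI cuts after base 5 of each site (before the last base), so after positions 17, 29, 56.
Linear molecule, 3 cuts → 4 fragments:
  1–17 → 17 bp
  18–29 → 12 bp
  30–56 → 27 bp
  57–219 → 163 bp
Sorted largest to smallest: 163, 27, 17, 12 bp.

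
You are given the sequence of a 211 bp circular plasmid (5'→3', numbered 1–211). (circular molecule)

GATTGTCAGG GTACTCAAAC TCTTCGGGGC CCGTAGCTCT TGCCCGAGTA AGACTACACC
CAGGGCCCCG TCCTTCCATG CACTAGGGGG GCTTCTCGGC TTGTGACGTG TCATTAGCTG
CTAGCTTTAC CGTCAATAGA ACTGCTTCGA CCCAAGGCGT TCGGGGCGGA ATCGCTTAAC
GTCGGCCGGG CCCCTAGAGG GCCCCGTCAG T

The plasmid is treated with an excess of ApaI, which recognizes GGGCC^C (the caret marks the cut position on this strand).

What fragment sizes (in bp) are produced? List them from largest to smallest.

ApaI sites (GGGCCC) start at positions 27, 63, 188, 199.
ApaI cuts after base 5 of each site (before the last base), so after positions 31, 67, 192, 203.
Circular molecule, 4 cuts → 4 fragments:
  32–67 → 36 bp
  68–192 → 125 bp
  193–203 → 11 bp
  204–211 then 1–31 → 8 + 31 = 39 bp
Sorted largest to smallest: 125, 39, 36, 11 bp.

125, 39, 36, 11 bp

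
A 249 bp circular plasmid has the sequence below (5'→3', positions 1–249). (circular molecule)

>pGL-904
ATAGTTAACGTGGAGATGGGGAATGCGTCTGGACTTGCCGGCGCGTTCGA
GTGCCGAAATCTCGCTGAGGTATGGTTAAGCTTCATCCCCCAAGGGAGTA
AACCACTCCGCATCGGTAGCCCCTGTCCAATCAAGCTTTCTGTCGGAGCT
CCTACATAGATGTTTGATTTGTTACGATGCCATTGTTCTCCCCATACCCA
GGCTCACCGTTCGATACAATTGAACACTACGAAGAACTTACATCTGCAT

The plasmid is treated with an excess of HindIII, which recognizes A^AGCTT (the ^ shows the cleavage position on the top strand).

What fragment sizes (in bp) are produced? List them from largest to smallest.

194, 55 bp

HindIII sites (AAGCTT) start at positions 78, 133.
HindIII cuts after the first base of each site, so after positions 78, 133.
Circular molecule, 2 cuts → 2 fragments:
  79–133 → 55 bp
  134–249 then 1–78 → 116 + 78 = 194 bp
Sorted largest to smallest: 194, 55 bp.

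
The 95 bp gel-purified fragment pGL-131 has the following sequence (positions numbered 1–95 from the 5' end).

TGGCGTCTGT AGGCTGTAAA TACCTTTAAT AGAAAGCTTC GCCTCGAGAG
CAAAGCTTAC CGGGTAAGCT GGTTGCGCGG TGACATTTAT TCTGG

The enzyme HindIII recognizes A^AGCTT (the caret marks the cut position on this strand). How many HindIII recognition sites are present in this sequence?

2

AAGCTT occurs starting at positions 34, 53.
HindIII cuts at 2 sites.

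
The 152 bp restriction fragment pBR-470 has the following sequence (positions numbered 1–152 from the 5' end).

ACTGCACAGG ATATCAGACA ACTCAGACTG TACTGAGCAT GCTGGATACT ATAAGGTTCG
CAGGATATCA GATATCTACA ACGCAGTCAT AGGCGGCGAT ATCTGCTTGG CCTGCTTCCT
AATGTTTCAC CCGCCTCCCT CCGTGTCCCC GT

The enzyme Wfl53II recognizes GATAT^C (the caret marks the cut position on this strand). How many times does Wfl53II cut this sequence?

4

GATATC occurs starting at positions 10, 64, 71, 98.
Wfl53II cuts at 4 sites.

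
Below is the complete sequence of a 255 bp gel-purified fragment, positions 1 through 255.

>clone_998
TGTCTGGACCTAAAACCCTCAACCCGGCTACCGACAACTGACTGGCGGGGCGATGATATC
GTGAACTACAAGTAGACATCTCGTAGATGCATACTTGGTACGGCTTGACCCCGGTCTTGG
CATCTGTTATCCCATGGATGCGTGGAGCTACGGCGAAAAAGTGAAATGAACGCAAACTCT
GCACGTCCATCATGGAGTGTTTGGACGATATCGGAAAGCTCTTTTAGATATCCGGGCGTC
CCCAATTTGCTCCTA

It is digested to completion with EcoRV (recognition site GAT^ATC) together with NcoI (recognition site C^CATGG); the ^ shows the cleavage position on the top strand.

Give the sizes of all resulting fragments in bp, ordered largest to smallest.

EcoRV sites (GATATC) start at positions 55, 207, 227.
EcoRV cuts after base 3 of each site, so after positions 57, 209, 229.
The NcoI site (CCATGG) starts at position 132.
NcoI cuts after the first base of each site, so after position 132.
Combined cut positions: 57, 132, 209, 229.
Linear molecule, 4 cuts → 5 fragments:
  1–57 → 57 bp
  58–132 → 75 bp
  133–209 → 77 bp
  210–229 → 20 bp
  230–255 → 26 bp
Sorted largest to smallest: 77, 75, 57, 26, 20 bp.

77, 75, 57, 26, 20 bp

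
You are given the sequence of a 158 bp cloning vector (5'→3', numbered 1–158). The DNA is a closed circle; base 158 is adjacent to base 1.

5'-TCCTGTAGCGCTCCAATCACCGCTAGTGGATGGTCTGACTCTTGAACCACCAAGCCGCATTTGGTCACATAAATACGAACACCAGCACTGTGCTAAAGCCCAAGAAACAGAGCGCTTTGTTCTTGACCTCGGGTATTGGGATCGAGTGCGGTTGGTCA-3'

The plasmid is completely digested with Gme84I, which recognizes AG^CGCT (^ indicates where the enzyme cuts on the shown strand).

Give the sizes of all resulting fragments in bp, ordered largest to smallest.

Gme84I sites (AGCGCT) start at positions 7, 111.
Gme84I cuts after base 2 of each site, so after positions 8, 112.
Circular molecule, 2 cuts → 2 fragments:
  9–112 → 104 bp
  113–158 then 1–8 → 46 + 8 = 54 bp
Sorted largest to smallest: 104, 54 bp.

104, 54 bp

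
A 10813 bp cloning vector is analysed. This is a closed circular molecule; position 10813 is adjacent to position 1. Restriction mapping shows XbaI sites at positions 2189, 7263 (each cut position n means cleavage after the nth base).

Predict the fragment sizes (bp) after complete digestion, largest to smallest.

5739, 5074 bp

Circular molecule, 2 cuts → 2 fragments:
  7263 − 2189 = 5074 bp
  wrap: 10813 − 7263 + 2189 = 5739 bp
Sorted largest to smallest: 5739, 5074 bp.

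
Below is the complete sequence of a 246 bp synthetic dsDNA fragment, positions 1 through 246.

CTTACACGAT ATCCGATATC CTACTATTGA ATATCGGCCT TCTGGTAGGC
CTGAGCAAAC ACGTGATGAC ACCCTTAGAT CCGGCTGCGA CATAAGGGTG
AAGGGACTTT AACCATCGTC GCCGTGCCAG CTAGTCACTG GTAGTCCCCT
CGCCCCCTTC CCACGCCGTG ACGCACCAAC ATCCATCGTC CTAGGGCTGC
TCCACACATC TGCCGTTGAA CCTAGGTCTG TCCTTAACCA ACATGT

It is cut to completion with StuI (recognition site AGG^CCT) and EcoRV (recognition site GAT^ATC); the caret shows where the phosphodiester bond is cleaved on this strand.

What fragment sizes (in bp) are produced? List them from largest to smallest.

The StuI site (AGGCCT) starts at position 47.
StuI cuts after base 3 of each site, so after position 49.
EcoRV sites (GATATC) start at positions 8, 15.
EcoRV cuts after base 3 of each site, so after positions 10, 17.
Combined cut positions: 10, 17, 49.
Linear molecule, 3 cuts → 4 fragments:
  1–10 → 10 bp
  11–17 → 7 bp
  18–49 → 32 bp
  50–246 → 197 bp
Sorted largest to smallest: 197, 32, 10, 7 bp.

197, 32, 10, 7 bp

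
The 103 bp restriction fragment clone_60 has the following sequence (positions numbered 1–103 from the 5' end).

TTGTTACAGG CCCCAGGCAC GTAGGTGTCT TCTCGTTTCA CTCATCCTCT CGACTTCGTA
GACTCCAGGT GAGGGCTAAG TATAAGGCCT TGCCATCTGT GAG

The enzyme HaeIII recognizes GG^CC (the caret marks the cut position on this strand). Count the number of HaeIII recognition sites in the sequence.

2

GGCC occurs starting at positions 9, 86.
HaeIII cuts at 2 sites.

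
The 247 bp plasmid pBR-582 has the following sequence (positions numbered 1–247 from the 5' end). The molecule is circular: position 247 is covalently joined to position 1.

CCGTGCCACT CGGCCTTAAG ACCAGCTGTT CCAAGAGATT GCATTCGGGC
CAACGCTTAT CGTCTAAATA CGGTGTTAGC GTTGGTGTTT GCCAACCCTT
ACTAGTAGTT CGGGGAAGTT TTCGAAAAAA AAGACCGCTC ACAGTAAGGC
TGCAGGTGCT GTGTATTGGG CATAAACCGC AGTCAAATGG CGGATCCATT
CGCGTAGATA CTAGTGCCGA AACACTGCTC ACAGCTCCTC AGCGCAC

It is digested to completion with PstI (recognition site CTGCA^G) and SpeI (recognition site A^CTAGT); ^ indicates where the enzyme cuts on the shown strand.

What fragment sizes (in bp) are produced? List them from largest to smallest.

138, 56, 53 bp

The PstI site (CTGCAG) starts at position 150.
PstI cuts after base 5 of each site (before the last base), so after position 154.
SpeI sites (ACTAGT) start at positions 101, 210.
SpeI cuts after the first base of each site, so after positions 101, 210.
Combined cut positions: 101, 154, 210.
Circular molecule, 3 cuts → 3 fragments:
  102–154 → 53 bp
  155–210 → 56 bp
  211–247 then 1–101 → 37 + 101 = 138 bp
Sorted largest to smallest: 138, 56, 53 bp.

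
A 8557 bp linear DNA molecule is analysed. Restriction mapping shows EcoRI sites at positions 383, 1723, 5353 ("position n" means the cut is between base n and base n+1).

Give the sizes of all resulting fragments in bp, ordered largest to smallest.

Linear molecule, 3 cuts → 4 fragments:
  383 − 0 = 383 bp
  1723 − 383 = 1340 bp
  5353 − 1723 = 3630 bp
  8557 − 5353 = 3204 bp
Sorted largest to smallest: 3630, 3204, 1340, 383 bp.

3630, 3204, 1340, 383 bp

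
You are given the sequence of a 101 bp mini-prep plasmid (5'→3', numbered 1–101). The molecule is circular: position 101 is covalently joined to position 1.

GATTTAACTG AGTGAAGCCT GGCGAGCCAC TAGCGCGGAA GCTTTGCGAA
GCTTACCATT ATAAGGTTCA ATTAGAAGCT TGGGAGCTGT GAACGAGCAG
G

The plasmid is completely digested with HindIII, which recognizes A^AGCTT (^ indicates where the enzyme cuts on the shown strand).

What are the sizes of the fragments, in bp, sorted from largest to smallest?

64, 27, 10 bp

HindIII sites (AAGCTT) start at positions 39, 49, 76.
HindIII cuts after the first base of each site, so after positions 39, 49, 76.
Circular molecule, 3 cuts → 3 fragments:
  40–49 → 10 bp
  50–76 → 27 bp
  77–101 then 1–39 → 25 + 39 = 64 bp
Sorted largest to smallest: 64, 27, 10 bp.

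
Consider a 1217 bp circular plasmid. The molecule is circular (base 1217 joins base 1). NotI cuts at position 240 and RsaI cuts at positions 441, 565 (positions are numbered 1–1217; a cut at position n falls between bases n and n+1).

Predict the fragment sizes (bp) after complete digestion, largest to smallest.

Combined cut positions (sorted): 240, 441, 565.
Circular molecule, 3 cuts → 3 fragments:
  441 − 240 = 201 bp
  565 − 441 = 124 bp
  wrap: 1217 − 565 + 240 = 892 bp
Sorted largest to smallest: 892, 201, 124 bp.

892, 201, 124 bp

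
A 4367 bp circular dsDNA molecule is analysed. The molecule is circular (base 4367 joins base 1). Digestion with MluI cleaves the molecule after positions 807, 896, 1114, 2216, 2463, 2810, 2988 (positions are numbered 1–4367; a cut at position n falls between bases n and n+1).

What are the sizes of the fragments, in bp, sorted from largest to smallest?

Circular molecule, 7 cuts → 7 fragments:
  896 − 807 = 89 bp
  1114 − 896 = 218 bp
  2216 − 1114 = 1102 bp
  2463 − 2216 = 247 bp
  2810 − 2463 = 347 bp
  2988 − 2810 = 178 bp
  wrap: 4367 − 2988 + 807 = 2186 bp
Sorted largest to smallest: 2186, 1102, 347, 247, 218, 178, 89 bp.

2186, 1102, 347, 247, 218, 178, 89 bp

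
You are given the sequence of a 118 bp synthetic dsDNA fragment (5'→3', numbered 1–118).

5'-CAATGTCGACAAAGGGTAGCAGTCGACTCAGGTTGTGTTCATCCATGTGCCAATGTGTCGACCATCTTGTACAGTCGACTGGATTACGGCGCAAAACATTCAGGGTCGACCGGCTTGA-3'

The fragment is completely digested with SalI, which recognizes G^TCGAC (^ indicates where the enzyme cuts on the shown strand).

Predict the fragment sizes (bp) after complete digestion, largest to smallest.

35, 31, 17, 17, 13, 5 bp

SalI sites (GTCGAC) start at positions 5, 22, 57, 74, 105.
SalI cuts after the first base of each site, so after positions 5, 22, 57, 74, 105.
Linear molecule, 5 cuts → 6 fragments:
  1–5 → 5 bp
  6–22 → 17 bp
  23–57 → 35 bp
  58–74 → 17 bp
  75–105 → 31 bp
  106–118 → 13 bp
Sorted largest to smallest: 35, 31, 17, 17, 13, 5 bp.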